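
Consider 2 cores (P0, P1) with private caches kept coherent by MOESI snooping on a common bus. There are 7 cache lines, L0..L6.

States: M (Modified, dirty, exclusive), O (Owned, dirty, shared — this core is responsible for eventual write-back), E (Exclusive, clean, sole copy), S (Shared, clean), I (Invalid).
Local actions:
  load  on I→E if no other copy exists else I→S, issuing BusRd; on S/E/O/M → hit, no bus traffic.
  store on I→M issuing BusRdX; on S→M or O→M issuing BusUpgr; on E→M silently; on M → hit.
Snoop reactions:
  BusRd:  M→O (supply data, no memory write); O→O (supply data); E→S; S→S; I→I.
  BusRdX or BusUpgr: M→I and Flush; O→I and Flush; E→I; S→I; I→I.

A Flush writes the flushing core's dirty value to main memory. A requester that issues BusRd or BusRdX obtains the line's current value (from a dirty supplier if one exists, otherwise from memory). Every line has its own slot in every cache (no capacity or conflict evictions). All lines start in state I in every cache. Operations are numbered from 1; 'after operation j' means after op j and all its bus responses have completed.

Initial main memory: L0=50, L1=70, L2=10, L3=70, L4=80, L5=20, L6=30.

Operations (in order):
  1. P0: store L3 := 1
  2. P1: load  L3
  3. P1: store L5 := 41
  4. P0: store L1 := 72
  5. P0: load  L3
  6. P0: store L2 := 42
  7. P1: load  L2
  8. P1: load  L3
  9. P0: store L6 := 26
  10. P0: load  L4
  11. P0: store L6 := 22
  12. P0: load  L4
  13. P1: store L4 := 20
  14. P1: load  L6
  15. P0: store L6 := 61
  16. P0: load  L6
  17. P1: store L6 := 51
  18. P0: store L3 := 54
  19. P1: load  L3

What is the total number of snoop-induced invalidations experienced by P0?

invalidations = 2

1. P0: store L3 := 1  bus=[BusRdX]  L3: P0=M P1=I  mem[L3]=70
2. P1: load  L3  bus=[BusRd]  L3: P0=O P1=S  mem[L3]=70
3. P1: store L5 := 41  bus=[BusRdX]  L5: P0=I P1=M  mem[L5]=20
4. P0: store L1 := 72  bus=[BusRdX]  L1: P0=M P1=I  mem[L1]=70
5. P0: load  L3  bus=[-]  L3: P0=O P1=S  mem[L3]=70
6. P0: store L2 := 42  bus=[BusRdX]  L2: P0=M P1=I  mem[L2]=10
7. P1: load  L2  bus=[BusRd]  L2: P0=O P1=S  mem[L2]=10
8. P1: load  L3  bus=[-]  L3: P0=O P1=S  mem[L3]=70
9. P0: store L6 := 26  bus=[BusRdX]  L6: P0=M P1=I  mem[L6]=30
10. P0: load  L4  bus=[BusRd]  L4: P0=E P1=I  mem[L4]=80
11. P0: store L6 := 22  bus=[-]  L6: P0=M P1=I  mem[L6]=30
12. P0: load  L4  bus=[-]  L4: P0=E P1=I  mem[L4]=80
13. P1: store L4 := 20  bus=[BusRdX]  L4: P0=I P1=M  mem[L4]=80
14. P1: load  L6  bus=[BusRd]  L6: P0=O P1=S  mem[L6]=30
15. P0: store L6 := 61  bus=[BusUpgr]  L6: P0=M P1=I  mem[L6]=30
16. P0: load  L6  bus=[-]  L6: P0=M P1=I  mem[L6]=30
17. P1: store L6 := 51  bus=[BusRdX,Flush]  L6: P0=I P1=M  mem[L6]=61
18. P0: store L3 := 54  bus=[BusUpgr]  L3: P0=M P1=I  mem[L3]=70
19. P1: load  L3  bus=[BusRd]  L3: P0=O P1=S  mem[L3]=70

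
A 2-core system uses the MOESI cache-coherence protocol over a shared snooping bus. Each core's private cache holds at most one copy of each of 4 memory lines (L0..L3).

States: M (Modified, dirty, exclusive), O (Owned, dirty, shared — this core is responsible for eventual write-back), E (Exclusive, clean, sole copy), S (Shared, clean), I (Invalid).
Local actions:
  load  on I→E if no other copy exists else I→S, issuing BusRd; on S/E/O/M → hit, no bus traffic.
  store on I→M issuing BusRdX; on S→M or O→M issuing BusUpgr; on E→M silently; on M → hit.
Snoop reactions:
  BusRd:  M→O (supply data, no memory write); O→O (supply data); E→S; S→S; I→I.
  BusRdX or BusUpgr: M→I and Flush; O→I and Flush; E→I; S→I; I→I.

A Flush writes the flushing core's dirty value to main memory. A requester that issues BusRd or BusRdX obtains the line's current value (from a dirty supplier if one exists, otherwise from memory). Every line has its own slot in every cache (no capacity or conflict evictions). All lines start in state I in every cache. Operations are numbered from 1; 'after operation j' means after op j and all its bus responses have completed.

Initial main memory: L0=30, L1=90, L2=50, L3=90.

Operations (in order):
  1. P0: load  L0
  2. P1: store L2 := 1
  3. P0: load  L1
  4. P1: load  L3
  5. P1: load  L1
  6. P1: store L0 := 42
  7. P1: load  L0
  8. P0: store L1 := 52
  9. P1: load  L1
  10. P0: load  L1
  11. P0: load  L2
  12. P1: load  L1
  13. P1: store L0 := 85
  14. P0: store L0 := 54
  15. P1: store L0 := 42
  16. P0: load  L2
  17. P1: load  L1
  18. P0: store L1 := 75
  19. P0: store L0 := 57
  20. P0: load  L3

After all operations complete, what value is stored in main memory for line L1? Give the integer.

memory[L1] = 90

  op1 P0: load  L0 → E/I on L0; bus BusRd; mem=30
  op2 P1: store L2 := 1 → I/M on L2; bus BusRdX; mem=50
  op3 P0: load  L1 → E/I on L1; bus BusRd; mem=90
  op4 P1: load  L3 → I/E on L3; bus BusRd; mem=90
  op5 P1: load  L1 → S/S on L1; bus BusRd; mem=90
  op6 P1: store L0 := 42 → I/M on L0; bus BusRdX; mem=30
  op7 P1: load  L0 → I/M on L0; bus (none); mem=30
  op8 P0: store L1 := 52 → M/I on L1; bus BusUpgr; mem=90
  op9 P1: load  L1 → O/S on L1; bus BusRd; mem=90
  op10 P0: load  L1 → O/S on L1; bus (none); mem=90
  op11 P0: load  L2 → S/O on L2; bus BusRd; mem=50
  op12 P1: load  L1 → O/S on L1; bus (none); mem=90
  op13 P1: store L0 := 85 → I/M on L0; bus (none); mem=30
  op14 P0: store L0 := 54 → M/I on L0; bus BusRdX Flush; mem=85
  op15 P1: store L0 := 42 → I/M on L0; bus BusRdX Flush; mem=54
  op16 P0: load  L2 → S/O on L2; bus (none); mem=50
  op17 P1: load  L1 → O/S on L1; bus (none); mem=90
  op18 P0: store L1 := 75 → M/I on L1; bus BusUpgr; mem=90
  op19 P0: store L0 := 57 → M/I on L0; bus BusRdX Flush; mem=42
  op20 P0: load  L3 → S/S on L3; bus BusRd; mem=90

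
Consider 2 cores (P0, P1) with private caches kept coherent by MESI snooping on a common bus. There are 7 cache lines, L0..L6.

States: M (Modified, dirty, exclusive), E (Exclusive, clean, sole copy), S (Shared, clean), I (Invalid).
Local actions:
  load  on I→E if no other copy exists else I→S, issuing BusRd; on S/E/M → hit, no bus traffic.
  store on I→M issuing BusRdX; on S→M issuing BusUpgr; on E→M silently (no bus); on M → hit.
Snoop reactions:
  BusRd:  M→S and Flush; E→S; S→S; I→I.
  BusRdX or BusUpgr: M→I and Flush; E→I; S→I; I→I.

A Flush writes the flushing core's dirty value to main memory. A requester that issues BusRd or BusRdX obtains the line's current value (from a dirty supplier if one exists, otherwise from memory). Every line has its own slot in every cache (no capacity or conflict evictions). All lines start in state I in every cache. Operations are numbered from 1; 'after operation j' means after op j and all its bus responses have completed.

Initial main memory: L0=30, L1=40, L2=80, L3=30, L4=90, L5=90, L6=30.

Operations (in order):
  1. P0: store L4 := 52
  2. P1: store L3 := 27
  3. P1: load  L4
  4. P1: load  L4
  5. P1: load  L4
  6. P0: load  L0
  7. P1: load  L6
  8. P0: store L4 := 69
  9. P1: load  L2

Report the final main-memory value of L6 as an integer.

memory[L6] = 30

  op1 P0: store L4 := 52 → M/I on L4; bus BusRdX; mem=90
  op2 P1: store L3 := 27 → I/M on L3; bus BusRdX; mem=30
  op3 P1: load  L4 → S/S on L4; bus BusRd Flush; mem=52
  op4 P1: load  L4 → S/S on L4; bus (none); mem=52
  op5 P1: load  L4 → S/S on L4; bus (none); mem=52
  op6 P0: load  L0 → E/I on L0; bus BusRd; mem=30
  op7 P1: load  L6 → I/E on L6; bus BusRd; mem=30
  op8 P0: store L4 := 69 → M/I on L4; bus BusUpgr; mem=52
  op9 P1: load  L2 → I/E on L2; bus BusRd; mem=80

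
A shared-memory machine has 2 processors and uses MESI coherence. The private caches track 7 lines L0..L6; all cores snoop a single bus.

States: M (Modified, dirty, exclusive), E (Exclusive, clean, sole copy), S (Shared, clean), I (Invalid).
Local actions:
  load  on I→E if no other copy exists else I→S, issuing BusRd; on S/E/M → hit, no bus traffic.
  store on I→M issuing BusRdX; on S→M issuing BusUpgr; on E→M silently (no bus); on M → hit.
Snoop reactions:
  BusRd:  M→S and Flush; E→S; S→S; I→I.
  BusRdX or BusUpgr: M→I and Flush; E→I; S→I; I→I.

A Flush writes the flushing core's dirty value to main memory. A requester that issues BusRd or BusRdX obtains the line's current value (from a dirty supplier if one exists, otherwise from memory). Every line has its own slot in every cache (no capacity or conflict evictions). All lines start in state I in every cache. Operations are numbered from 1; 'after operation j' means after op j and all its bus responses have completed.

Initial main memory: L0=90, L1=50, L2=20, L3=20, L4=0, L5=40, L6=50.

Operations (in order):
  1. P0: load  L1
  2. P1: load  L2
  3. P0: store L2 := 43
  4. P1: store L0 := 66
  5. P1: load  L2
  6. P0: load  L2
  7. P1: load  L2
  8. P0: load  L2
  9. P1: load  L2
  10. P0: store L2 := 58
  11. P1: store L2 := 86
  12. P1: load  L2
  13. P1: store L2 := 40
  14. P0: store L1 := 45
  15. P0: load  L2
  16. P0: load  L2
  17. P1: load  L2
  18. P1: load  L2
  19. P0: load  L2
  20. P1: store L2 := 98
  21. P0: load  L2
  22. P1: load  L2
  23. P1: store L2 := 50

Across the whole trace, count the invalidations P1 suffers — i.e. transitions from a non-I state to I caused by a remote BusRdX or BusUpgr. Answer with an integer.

[1] P0: load  L1 | P0:E(50), P1:I | bus: BusRd
[2] P1: load  L2 | P0:I, P1:E(20) | bus: BusRd
[3] P0: store L2 := 43 | P0:M(43), P1:I | bus: BusRdX
[4] P1: store L0 := 66 | P0:I, P1:M(66) | bus: BusRdX
[5] P1: load  L2 | P0:S(43), P1:S(43) | bus: BusRd,Flush
[6] P0: load  L2 | P0:S(43), P1:S(43) | bus: none
[7] P1: load  L2 | P0:S(43), P1:S(43) | bus: none
[8] P0: load  L2 | P0:S(43), P1:S(43) | bus: none
[9] P1: load  L2 | P0:S(43), P1:S(43) | bus: none
[10] P0: store L2 := 58 | P0:M(58), P1:I | bus: BusUpgr
[11] P1: store L2 := 86 | P0:I, P1:M(86) | bus: BusRdX,Flush
[12] P1: load  L2 | P0:I, P1:M(86) | bus: none
[13] P1: store L2 := 40 | P0:I, P1:M(40) | bus: none
[14] P0: store L1 := 45 | P0:M(45), P1:I | bus: none
[15] P0: load  L2 | P0:S(40), P1:S(40) | bus: BusRd,Flush
[16] P0: load  L2 | P0:S(40), P1:S(40) | bus: none
[17] P1: load  L2 | P0:S(40), P1:S(40) | bus: none
[18] P1: load  L2 | P0:S(40), P1:S(40) | bus: none
[19] P0: load  L2 | P0:S(40), P1:S(40) | bus: none
[20] P1: store L2 := 98 | P0:I, P1:M(98) | bus: BusUpgr
[21] P0: load  L2 | P0:S(98), P1:S(98) | bus: BusRd,Flush
[22] P1: load  L2 | P0:S(98), P1:S(98) | bus: none
[23] P1: store L2 := 50 | P0:I, P1:M(50) | bus: BusUpgr

invalidations = 2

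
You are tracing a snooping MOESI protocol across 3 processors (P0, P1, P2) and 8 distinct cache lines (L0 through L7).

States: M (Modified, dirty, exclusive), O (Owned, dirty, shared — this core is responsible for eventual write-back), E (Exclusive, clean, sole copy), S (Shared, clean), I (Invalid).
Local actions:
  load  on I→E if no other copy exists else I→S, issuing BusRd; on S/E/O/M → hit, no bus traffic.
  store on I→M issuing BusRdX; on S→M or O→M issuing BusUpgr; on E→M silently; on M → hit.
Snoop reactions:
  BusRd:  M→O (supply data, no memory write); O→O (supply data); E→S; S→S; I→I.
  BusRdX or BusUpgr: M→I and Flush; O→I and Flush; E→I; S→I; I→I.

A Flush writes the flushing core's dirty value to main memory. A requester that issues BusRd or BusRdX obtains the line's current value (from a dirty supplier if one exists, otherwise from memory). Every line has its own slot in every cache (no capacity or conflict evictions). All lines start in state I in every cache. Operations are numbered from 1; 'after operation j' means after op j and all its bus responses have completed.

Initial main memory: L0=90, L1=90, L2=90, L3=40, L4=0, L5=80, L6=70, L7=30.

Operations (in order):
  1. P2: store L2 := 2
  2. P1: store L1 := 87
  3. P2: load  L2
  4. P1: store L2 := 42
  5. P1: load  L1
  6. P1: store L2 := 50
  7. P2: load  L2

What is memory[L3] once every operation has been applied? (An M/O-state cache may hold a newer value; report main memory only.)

[1] P2: store L2 := 2 | P0:I, P1:I, P2:M(2) | bus: BusRdX
[2] P1: store L1 := 87 | P0:I, P1:M(87), P2:I | bus: BusRdX
[3] P2: load  L2 | P0:I, P1:I, P2:M(2) | bus: none
[4] P1: store L2 := 42 | P0:I, P1:M(42), P2:I | bus: BusRdX,Flush
[5] P1: load  L1 | P0:I, P1:M(87), P2:I | bus: none
[6] P1: store L2 := 50 | P0:I, P1:M(50), P2:I | bus: none
[7] P2: load  L2 | P0:I, P1:O(50), P2:S(50) | bus: BusRd

memory[L3] = 40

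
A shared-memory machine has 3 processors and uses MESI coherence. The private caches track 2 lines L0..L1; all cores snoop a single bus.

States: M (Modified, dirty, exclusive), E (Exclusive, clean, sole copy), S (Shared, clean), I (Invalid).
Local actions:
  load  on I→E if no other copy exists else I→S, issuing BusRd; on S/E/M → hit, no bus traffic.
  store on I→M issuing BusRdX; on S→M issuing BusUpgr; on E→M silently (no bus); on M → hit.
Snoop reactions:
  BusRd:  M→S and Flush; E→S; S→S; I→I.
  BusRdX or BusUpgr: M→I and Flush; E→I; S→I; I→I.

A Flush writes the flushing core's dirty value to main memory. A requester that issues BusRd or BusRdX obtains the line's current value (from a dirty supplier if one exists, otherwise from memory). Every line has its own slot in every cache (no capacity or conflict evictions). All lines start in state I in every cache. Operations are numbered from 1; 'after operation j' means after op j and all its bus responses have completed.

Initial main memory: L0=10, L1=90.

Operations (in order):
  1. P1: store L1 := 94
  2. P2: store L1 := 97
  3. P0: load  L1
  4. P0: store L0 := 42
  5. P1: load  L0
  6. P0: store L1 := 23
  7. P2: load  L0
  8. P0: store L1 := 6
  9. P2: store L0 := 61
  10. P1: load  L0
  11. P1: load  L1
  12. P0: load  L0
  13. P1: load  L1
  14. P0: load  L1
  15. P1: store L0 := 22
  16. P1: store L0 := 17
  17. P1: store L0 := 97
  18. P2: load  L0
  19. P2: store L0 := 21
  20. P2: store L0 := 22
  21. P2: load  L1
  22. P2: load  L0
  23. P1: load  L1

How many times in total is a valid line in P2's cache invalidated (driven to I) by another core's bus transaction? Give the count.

invalidations = 2

step 1: P1: store L1 := 94  ⟶  IMI  (L1)  txn=BusRdX  M[L1]=90
step 2: P2: store L1 := 97  ⟶  IIM  (L1)  txn=BusRdX+Flush  M[L1]=94
step 3: P0: load  L1  ⟶  SIS  (L1)  txn=BusRd+Flush  M[L1]=97
step 4: P0: store L0 := 42  ⟶  MII  (L0)  txn=BusRdX  M[L0]=10
step 5: P1: load  L0  ⟶  SSI  (L0)  txn=BusRd+Flush  M[L0]=42
step 6: P0: store L1 := 23  ⟶  MII  (L1)  txn=BusUpgr  M[L1]=97
step 7: P2: load  L0  ⟶  SSS  (L0)  txn=BusRd  M[L0]=42
step 8: P0: store L1 := 6  ⟶  MII  (L1)  txn=∅  M[L1]=97
step 9: P2: store L0 := 61  ⟶  IIM  (L0)  txn=BusUpgr  M[L0]=42
step 10: P1: load  L0  ⟶  ISS  (L0)  txn=BusRd+Flush  M[L0]=61
step 11: P1: load  L1  ⟶  SSI  (L1)  txn=BusRd+Flush  M[L1]=6
step 12: P0: load  L0  ⟶  SSS  (L0)  txn=BusRd  M[L0]=61
step 13: P1: load  L1  ⟶  SSI  (L1)  txn=∅  M[L1]=6
step 14: P0: load  L1  ⟶  SSI  (L1)  txn=∅  M[L1]=6
step 15: P1: store L0 := 22  ⟶  IMI  (L0)  txn=BusUpgr  M[L0]=61
step 16: P1: store L0 := 17  ⟶  IMI  (L0)  txn=∅  M[L0]=61
step 17: P1: store L0 := 97  ⟶  IMI  (L0)  txn=∅  M[L0]=61
step 18: P2: load  L0  ⟶  ISS  (L0)  txn=BusRd+Flush  M[L0]=97
step 19: P2: store L0 := 21  ⟶  IIM  (L0)  txn=BusUpgr  M[L0]=97
step 20: P2: store L0 := 22  ⟶  IIM  (L0)  txn=∅  M[L0]=97
step 21: P2: load  L1  ⟶  SSS  (L1)  txn=BusRd  M[L1]=6
step 22: P2: load  L0  ⟶  IIM  (L0)  txn=∅  M[L0]=97
step 23: P1: load  L1  ⟶  SSS  (L1)  txn=∅  M[L1]=6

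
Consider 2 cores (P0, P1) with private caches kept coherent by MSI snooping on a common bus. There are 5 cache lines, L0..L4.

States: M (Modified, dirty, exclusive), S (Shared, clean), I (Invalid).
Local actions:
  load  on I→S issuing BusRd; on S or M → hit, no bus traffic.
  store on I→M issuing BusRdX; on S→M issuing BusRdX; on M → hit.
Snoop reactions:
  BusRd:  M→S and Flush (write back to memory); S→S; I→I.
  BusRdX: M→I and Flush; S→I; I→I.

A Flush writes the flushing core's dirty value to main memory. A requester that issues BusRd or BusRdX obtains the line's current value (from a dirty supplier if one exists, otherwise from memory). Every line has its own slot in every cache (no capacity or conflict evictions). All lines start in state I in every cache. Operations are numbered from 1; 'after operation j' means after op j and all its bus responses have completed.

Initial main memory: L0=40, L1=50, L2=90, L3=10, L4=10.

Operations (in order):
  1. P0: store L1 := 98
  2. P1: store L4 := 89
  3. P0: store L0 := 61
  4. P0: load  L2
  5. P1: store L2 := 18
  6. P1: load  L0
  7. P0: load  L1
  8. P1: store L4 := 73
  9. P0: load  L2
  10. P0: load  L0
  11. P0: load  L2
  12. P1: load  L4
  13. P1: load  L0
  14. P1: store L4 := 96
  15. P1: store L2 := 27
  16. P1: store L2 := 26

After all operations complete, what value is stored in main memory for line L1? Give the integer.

  op1 P0: store L1 := 98 → M/I on L1; bus BusRdX; mem=50
  op2 P1: store L4 := 89 → I/M on L4; bus BusRdX; mem=10
  op3 P0: store L0 := 61 → M/I on L0; bus BusRdX; mem=40
  op4 P0: load  L2 → S/I on L2; bus BusRd; mem=90
  op5 P1: store L2 := 18 → I/M on L2; bus BusRdX; mem=90
  op6 P1: load  L0 → S/S on L0; bus BusRd Flush; mem=61
  op7 P0: load  L1 → M/I on L1; bus (none); mem=50
  op8 P1: store L4 := 73 → I/M on L4; bus (none); mem=10
  op9 P0: load  L2 → S/S on L2; bus BusRd Flush; mem=18
  op10 P0: load  L0 → S/S on L0; bus (none); mem=61
  op11 P0: load  L2 → S/S on L2; bus (none); mem=18
  op12 P1: load  L4 → I/M on L4; bus (none); mem=10
  op13 P1: load  L0 → S/S on L0; bus (none); mem=61
  op14 P1: store L4 := 96 → I/M on L4; bus (none); mem=10
  op15 P1: store L2 := 27 → I/M on L2; bus BusRdX; mem=18
  op16 P1: store L2 := 26 → I/M on L2; bus (none); mem=18

memory[L1] = 50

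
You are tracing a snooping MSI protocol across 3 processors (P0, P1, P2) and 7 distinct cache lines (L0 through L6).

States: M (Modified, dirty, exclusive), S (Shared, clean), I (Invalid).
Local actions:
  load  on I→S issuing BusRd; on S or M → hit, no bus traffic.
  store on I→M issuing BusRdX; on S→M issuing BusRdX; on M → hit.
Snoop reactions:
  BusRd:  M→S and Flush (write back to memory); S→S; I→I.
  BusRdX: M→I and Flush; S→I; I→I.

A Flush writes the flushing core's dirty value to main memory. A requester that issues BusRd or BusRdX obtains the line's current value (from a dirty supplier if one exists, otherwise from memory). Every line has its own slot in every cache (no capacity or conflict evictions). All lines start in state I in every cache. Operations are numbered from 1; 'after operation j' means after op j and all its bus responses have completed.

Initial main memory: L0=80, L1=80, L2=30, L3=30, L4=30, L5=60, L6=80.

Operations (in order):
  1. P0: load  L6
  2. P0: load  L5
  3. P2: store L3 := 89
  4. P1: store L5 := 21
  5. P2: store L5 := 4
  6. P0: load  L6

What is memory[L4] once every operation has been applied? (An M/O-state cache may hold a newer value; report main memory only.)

memory[L4] = 30

step 1: P0: load  L6  ⟶  SII  (L6)  txn=BusRd  M[L6]=80
step 2: P0: load  L5  ⟶  SII  (L5)  txn=BusRd  M[L5]=60
step 3: P2: store L3 := 89  ⟶  IIM  (L3)  txn=BusRdX  M[L3]=30
step 4: P1: store L5 := 21  ⟶  IMI  (L5)  txn=BusRdX  M[L5]=60
step 5: P2: store L5 := 4  ⟶  IIM  (L5)  txn=BusRdX+Flush  M[L5]=21
step 6: P0: load  L6  ⟶  SII  (L6)  txn=∅  M[L6]=80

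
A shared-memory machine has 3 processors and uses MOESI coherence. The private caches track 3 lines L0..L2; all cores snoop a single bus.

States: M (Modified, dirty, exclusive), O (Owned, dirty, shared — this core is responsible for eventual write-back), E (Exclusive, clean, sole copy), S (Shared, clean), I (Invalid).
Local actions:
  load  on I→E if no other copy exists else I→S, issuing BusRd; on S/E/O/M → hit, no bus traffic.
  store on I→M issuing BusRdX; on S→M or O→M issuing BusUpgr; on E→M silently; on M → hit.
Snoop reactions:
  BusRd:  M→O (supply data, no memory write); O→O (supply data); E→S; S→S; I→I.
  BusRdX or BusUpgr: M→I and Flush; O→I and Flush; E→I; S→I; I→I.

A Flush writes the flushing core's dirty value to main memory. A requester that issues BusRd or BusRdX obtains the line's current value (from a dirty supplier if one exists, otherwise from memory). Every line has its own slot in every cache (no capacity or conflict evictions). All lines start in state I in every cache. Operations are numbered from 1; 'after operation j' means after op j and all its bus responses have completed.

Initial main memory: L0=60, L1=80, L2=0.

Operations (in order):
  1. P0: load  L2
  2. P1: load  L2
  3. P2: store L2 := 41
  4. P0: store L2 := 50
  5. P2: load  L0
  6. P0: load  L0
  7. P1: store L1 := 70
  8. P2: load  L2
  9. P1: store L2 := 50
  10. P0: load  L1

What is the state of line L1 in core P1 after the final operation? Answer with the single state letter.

step 1: P0: load  L2  ⟶  EII  (L2)  txn=BusRd  M[L2]=0
step 2: P1: load  L2  ⟶  SSI  (L2)  txn=BusRd  M[L2]=0
step 3: P2: store L2 := 41  ⟶  IIM  (L2)  txn=BusRdX  M[L2]=0
step 4: P0: store L2 := 50  ⟶  MII  (L2)  txn=BusRdX+Flush  M[L2]=41
step 5: P2: load  L0  ⟶  IIE  (L0)  txn=BusRd  M[L0]=60
step 6: P0: load  L0  ⟶  SIS  (L0)  txn=BusRd  M[L0]=60
step 7: P1: store L1 := 70  ⟶  IMI  (L1)  txn=BusRdX  M[L1]=80
step 8: P2: load  L2  ⟶  OIS  (L2)  txn=BusRd  M[L2]=41
step 9: P1: store L2 := 50  ⟶  IMI  (L2)  txn=BusRdX+Flush  M[L2]=50
step 10: P0: load  L1  ⟶  SOI  (L1)  txn=BusRd  M[L1]=80

state = O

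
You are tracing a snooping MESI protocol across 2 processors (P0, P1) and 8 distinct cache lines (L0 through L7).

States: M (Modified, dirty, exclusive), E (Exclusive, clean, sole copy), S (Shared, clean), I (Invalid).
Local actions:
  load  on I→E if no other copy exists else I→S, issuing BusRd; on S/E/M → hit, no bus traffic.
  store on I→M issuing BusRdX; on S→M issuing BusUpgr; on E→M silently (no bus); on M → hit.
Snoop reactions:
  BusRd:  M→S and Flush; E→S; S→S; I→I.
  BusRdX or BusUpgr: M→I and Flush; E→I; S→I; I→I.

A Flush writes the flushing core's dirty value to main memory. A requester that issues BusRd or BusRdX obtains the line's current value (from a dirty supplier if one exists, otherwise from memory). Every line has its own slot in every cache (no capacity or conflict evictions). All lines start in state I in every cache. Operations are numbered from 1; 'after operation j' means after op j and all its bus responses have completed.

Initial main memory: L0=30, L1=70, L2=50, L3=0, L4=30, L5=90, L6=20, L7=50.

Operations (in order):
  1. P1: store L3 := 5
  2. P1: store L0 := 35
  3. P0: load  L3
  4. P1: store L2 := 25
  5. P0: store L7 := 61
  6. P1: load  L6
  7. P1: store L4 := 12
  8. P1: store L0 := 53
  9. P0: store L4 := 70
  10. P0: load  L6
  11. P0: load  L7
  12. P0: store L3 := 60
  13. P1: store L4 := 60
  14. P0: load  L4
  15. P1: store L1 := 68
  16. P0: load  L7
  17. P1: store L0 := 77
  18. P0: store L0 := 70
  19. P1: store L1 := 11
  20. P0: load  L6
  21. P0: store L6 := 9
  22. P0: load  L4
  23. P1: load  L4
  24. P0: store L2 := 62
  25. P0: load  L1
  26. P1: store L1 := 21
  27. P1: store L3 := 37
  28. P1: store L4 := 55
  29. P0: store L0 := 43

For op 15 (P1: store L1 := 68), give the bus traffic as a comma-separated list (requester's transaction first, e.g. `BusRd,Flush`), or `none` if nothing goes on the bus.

bus = BusRdX

step 1: P1: store L3 := 5  ⟶  IM  (L3)  txn=BusRdX  M[L3]=0
step 2: P1: store L0 := 35  ⟶  IM  (L0)  txn=BusRdX  M[L0]=30
step 3: P0: load  L3  ⟶  SS  (L3)  txn=BusRd+Flush  M[L3]=5
step 4: P1: store L2 := 25  ⟶  IM  (L2)  txn=BusRdX  M[L2]=50
step 5: P0: store L7 := 61  ⟶  MI  (L7)  txn=BusRdX  M[L7]=50
step 6: P1: load  L6  ⟶  IE  (L6)  txn=BusRd  M[L6]=20
step 7: P1: store L4 := 12  ⟶  IM  (L4)  txn=BusRdX  M[L4]=30
step 8: P1: store L0 := 53  ⟶  IM  (L0)  txn=∅  M[L0]=30
step 9: P0: store L4 := 70  ⟶  MI  (L4)  txn=BusRdX+Flush  M[L4]=12
step 10: P0: load  L6  ⟶  SS  (L6)  txn=BusRd  M[L6]=20
step 11: P0: load  L7  ⟶  MI  (L7)  txn=∅  M[L7]=50
step 12: P0: store L3 := 60  ⟶  MI  (L3)  txn=BusUpgr  M[L3]=5
step 13: P1: store L4 := 60  ⟶  IM  (L4)  txn=BusRdX+Flush  M[L4]=70
step 14: P0: load  L4  ⟶  SS  (L4)  txn=BusRd+Flush  M[L4]=60
step 15: P1: store L1 := 68  ⟶  IM  (L1)  txn=BusRdX  M[L1]=70
step 16: P0: load  L7  ⟶  MI  (L7)  txn=∅  M[L7]=50
step 17: P1: store L0 := 77  ⟶  IM  (L0)  txn=∅  M[L0]=30
step 18: P0: store L0 := 70  ⟶  MI  (L0)  txn=BusRdX+Flush  M[L0]=77
step 19: P1: store L1 := 11  ⟶  IM  (L1)  txn=∅  M[L1]=70
step 20: P0: load  L6  ⟶  SS  (L6)  txn=∅  M[L6]=20
step 21: P0: store L6 := 9  ⟶  MI  (L6)  txn=BusUpgr  M[L6]=20
step 22: P0: load  L4  ⟶  SS  (L4)  txn=∅  M[L4]=60
step 23: P1: load  L4  ⟶  SS  (L4)  txn=∅  M[L4]=60
step 24: P0: store L2 := 62  ⟶  MI  (L2)  txn=BusRdX+Flush  M[L2]=25
step 25: P0: load  L1  ⟶  SS  (L1)  txn=BusRd+Flush  M[L1]=11
step 26: P1: store L1 := 21  ⟶  IM  (L1)  txn=BusUpgr  M[L1]=11
step 27: P1: store L3 := 37  ⟶  IM  (L3)  txn=BusRdX+Flush  M[L3]=60
step 28: P1: store L4 := 55  ⟶  IM  (L4)  txn=BusUpgr  M[L4]=60
step 29: P0: store L0 := 43  ⟶  MI  (L0)  txn=∅  M[L0]=77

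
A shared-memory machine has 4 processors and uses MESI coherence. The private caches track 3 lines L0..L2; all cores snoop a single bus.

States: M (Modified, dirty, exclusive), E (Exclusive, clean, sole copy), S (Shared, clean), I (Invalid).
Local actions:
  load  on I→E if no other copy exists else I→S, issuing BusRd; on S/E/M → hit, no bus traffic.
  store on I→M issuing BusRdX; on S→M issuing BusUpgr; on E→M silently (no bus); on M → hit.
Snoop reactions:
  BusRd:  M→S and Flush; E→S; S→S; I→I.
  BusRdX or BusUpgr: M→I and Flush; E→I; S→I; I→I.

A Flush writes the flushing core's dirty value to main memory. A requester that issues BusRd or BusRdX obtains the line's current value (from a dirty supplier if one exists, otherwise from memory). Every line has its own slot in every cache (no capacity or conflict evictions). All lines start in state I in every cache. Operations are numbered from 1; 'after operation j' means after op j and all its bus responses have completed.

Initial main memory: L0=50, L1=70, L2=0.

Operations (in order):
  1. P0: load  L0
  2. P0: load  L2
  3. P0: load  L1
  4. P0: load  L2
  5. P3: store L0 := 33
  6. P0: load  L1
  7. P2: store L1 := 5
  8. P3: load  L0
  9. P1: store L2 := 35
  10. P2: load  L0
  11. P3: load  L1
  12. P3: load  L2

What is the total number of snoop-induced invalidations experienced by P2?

invalidations = 0

1. P0: load  L0  bus=[BusRd]  L0: P0=E P1=I P2=I P3=I  mem[L0]=50
2. P0: load  L2  bus=[BusRd]  L2: P0=E P1=I P2=I P3=I  mem[L2]=0
3. P0: load  L1  bus=[BusRd]  L1: P0=E P1=I P2=I P3=I  mem[L1]=70
4. P0: load  L2  bus=[-]  L2: P0=E P1=I P2=I P3=I  mem[L2]=0
5. P3: store L0 := 33  bus=[BusRdX]  L0: P0=I P1=I P2=I P3=M  mem[L0]=50
6. P0: load  L1  bus=[-]  L1: P0=E P1=I P2=I P3=I  mem[L1]=70
7. P2: store L1 := 5  bus=[BusRdX]  L1: P0=I P1=I P2=M P3=I  mem[L1]=70
8. P3: load  L0  bus=[-]  L0: P0=I P1=I P2=I P3=M  mem[L0]=50
9. P1: store L2 := 35  bus=[BusRdX]  L2: P0=I P1=M P2=I P3=I  mem[L2]=0
10. P2: load  L0  bus=[BusRd,Flush]  L0: P0=I P1=I P2=S P3=S  mem[L0]=33
11. P3: load  L1  bus=[BusRd,Flush]  L1: P0=I P1=I P2=S P3=S  mem[L1]=5
12. P3: load  L2  bus=[BusRd,Flush]  L2: P0=I P1=S P2=I P3=S  mem[L2]=35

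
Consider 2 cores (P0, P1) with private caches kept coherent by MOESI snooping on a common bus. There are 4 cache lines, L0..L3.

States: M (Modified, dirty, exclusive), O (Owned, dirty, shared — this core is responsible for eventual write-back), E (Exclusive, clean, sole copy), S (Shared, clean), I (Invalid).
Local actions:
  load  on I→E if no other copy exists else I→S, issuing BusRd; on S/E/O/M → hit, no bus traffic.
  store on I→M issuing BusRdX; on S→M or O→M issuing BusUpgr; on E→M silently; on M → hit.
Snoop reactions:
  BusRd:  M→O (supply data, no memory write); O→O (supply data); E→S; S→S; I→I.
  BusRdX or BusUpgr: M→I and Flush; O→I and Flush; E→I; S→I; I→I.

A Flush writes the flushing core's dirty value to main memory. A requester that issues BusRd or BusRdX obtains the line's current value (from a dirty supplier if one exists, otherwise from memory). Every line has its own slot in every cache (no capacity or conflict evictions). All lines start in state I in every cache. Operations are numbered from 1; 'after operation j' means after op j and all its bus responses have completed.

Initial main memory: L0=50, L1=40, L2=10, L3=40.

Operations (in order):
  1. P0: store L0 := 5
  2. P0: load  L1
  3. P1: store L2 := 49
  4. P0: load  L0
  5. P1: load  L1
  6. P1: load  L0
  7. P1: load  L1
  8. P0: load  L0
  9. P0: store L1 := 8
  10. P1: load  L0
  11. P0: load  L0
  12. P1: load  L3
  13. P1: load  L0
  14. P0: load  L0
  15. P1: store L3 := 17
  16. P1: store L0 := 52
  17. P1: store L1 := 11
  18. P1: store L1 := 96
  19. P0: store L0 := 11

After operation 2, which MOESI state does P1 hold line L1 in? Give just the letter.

state = I

[1] P0: store L0 := 5 | P0:M(5), P1:I | bus: BusRdX
[2] P0: load  L1 | P0:E(40), P1:I | bus: BusRd
[3] P1: store L2 := 49 | P0:I, P1:M(49) | bus: BusRdX
[4] P0: load  L0 | P0:M(5), P1:I | bus: none
[5] P1: load  L1 | P0:S(40), P1:S(40) | bus: BusRd
[6] P1: load  L0 | P0:O(5), P1:S(5) | bus: BusRd
[7] P1: load  L1 | P0:S(40), P1:S(40) | bus: none
[8] P0: load  L0 | P0:O(5), P1:S(5) | bus: none
[9] P0: store L1 := 8 | P0:M(8), P1:I | bus: BusUpgr
[10] P1: load  L0 | P0:O(5), P1:S(5) | bus: none
[11] P0: load  L0 | P0:O(5), P1:S(5) | bus: none
[12] P1: load  L3 | P0:I, P1:E(40) | bus: BusRd
[13] P1: load  L0 | P0:O(5), P1:S(5) | bus: none
[14] P0: load  L0 | P0:O(5), P1:S(5) | bus: none
[15] P1: store L3 := 17 | P0:I, P1:M(17) | bus: none
[16] P1: store L0 := 52 | P0:I, P1:M(52) | bus: BusUpgr,Flush
[17] P1: store L1 := 11 | P0:I, P1:M(11) | bus: BusRdX,Flush
[18] P1: store L1 := 96 | P0:I, P1:M(96) | bus: none
[19] P0: store L0 := 11 | P0:M(11), P1:I | bus: BusRdX,Flush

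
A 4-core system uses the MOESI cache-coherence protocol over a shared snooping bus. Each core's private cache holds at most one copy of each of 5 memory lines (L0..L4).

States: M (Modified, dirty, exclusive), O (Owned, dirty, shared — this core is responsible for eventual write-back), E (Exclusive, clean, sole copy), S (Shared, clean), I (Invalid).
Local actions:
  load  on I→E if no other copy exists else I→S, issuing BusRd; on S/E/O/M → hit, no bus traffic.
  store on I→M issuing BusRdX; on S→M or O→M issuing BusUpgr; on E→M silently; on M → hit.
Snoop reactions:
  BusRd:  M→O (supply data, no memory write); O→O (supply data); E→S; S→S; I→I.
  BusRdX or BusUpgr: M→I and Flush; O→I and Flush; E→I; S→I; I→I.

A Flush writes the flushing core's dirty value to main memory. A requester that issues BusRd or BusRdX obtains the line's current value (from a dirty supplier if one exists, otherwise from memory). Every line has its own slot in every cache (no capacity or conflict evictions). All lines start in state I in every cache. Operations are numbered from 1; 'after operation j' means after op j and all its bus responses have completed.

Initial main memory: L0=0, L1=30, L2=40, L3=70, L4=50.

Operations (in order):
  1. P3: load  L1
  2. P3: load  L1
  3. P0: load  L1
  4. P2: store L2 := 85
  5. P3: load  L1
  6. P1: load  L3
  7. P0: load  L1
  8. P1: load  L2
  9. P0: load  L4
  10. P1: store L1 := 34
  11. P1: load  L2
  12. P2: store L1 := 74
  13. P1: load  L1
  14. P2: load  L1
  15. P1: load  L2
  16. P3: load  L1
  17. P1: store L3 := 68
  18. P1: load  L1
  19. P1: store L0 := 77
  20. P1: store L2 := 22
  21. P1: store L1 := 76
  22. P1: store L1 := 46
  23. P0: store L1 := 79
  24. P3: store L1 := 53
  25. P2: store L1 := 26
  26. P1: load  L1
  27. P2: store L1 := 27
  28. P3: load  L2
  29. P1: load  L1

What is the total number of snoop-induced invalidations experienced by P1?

[1] P3: load  L1 | P0:I, P1:I, P2:I, P3:E(30) | bus: BusRd
[2] P3: load  L1 | P0:I, P1:I, P2:I, P3:E(30) | bus: none
[3] P0: load  L1 | P0:S(30), P1:I, P2:I, P3:S(30) | bus: BusRd
[4] P2: store L2 := 85 | P0:I, P1:I, P2:M(85), P3:I | bus: BusRdX
[5] P3: load  L1 | P0:S(30), P1:I, P2:I, P3:S(30) | bus: none
[6] P1: load  L3 | P0:I, P1:E(70), P2:I, P3:I | bus: BusRd
[7] P0: load  L1 | P0:S(30), P1:I, P2:I, P3:S(30) | bus: none
[8] P1: load  L2 | P0:I, P1:S(85), P2:O(85), P3:I | bus: BusRd
[9] P0: load  L4 | P0:E(50), P1:I, P2:I, P3:I | bus: BusRd
[10] P1: store L1 := 34 | P0:I, P1:M(34), P2:I, P3:I | bus: BusRdX
[11] P1: load  L2 | P0:I, P1:S(85), P2:O(85), P3:I | bus: none
[12] P2: store L1 := 74 | P0:I, P1:I, P2:M(74), P3:I | bus: BusRdX,Flush
[13] P1: load  L1 | P0:I, P1:S(74), P2:O(74), P3:I | bus: BusRd
[14] P2: load  L1 | P0:I, P1:S(74), P2:O(74), P3:I | bus: none
[15] P1: load  L2 | P0:I, P1:S(85), P2:O(85), P3:I | bus: none
[16] P3: load  L1 | P0:I, P1:S(74), P2:O(74), P3:S(74) | bus: BusRd
[17] P1: store L3 := 68 | P0:I, P1:M(68), P2:I, P3:I | bus: none
[18] P1: load  L1 | P0:I, P1:S(74), P2:O(74), P3:S(74) | bus: none
[19] P1: store L0 := 77 | P0:I, P1:M(77), P2:I, P3:I | bus: BusRdX
[20] P1: store L2 := 22 | P0:I, P1:M(22), P2:I, P3:I | bus: BusUpgr,Flush
[21] P1: store L1 := 76 | P0:I, P1:M(76), P2:I, P3:I | bus: BusUpgr,Flush
[22] P1: store L1 := 46 | P0:I, P1:M(46), P2:I, P3:I | bus: none
[23] P0: store L1 := 79 | P0:M(79), P1:I, P2:I, P3:I | bus: BusRdX,Flush
[24] P3: store L1 := 53 | P0:I, P1:I, P2:I, P3:M(53) | bus: BusRdX,Flush
[25] P2: store L1 := 26 | P0:I, P1:I, P2:M(26), P3:I | bus: BusRdX,Flush
[26] P1: load  L1 | P0:I, P1:S(26), P2:O(26), P3:I | bus: BusRd
[27] P2: store L1 := 27 | P0:I, P1:I, P2:M(27), P3:I | bus: BusUpgr
[28] P3: load  L2 | P0:I, P1:O(22), P2:I, P3:S(22) | bus: BusRd
[29] P1: load  L1 | P0:I, P1:S(27), P2:O(27), P3:I | bus: BusRd

invalidations = 3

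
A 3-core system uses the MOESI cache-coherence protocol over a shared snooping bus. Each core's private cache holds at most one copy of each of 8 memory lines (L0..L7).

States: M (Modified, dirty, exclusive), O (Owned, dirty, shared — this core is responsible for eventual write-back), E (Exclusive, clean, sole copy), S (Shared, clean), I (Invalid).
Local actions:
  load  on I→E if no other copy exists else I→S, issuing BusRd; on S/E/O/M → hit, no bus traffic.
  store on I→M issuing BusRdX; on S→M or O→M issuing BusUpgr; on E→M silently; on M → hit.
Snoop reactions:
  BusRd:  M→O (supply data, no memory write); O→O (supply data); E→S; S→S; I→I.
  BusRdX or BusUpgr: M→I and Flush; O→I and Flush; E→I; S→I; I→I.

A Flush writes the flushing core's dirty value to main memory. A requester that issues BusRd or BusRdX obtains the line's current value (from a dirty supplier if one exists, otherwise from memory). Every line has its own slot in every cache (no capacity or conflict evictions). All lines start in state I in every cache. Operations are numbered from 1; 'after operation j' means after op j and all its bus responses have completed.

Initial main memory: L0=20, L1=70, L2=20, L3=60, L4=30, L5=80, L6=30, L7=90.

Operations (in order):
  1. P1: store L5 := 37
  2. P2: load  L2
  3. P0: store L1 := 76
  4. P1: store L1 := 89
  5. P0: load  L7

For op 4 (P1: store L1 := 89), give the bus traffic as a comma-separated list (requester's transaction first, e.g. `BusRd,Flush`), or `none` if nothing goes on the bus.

  op1 P1: store L5 := 37 → I/M/I on L5; bus BusRdX; mem=80
  op2 P2: load  L2 → I/I/E on L2; bus BusRd; mem=20
  op3 P0: store L1 := 76 → M/I/I on L1; bus BusRdX; mem=70
  op4 P1: store L1 := 89 → I/M/I on L1; bus BusRdX Flush; mem=76
  op5 P0: load  L7 → E/I/I on L7; bus BusRd; mem=90

bus = BusRdX,Flush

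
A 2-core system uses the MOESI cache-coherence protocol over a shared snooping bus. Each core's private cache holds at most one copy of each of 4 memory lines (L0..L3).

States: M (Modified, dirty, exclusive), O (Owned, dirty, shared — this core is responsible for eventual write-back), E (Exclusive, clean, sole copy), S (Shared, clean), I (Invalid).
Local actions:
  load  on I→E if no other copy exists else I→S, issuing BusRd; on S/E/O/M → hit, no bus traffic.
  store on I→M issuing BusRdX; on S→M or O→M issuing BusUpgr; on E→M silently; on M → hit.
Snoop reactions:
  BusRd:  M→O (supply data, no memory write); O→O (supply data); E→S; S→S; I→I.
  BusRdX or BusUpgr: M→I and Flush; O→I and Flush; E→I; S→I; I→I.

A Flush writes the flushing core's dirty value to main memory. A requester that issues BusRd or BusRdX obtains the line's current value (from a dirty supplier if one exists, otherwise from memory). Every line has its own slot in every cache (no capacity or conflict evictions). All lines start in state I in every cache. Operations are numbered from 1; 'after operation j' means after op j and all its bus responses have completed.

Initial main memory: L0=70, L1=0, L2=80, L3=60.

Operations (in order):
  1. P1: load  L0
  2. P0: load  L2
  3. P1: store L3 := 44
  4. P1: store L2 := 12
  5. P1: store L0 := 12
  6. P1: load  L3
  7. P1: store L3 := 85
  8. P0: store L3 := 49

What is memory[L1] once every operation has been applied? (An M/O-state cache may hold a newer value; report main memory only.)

memory[L1] = 0

1. P1: load  L0  bus=[BusRd]  L0: P0=I P1=E  mem[L0]=70
2. P0: load  L2  bus=[BusRd]  L2: P0=E P1=I  mem[L2]=80
3. P1: store L3 := 44  bus=[BusRdX]  L3: P0=I P1=M  mem[L3]=60
4. P1: store L2 := 12  bus=[BusRdX]  L2: P0=I P1=M  mem[L2]=80
5. P1: store L0 := 12  bus=[-]  L0: P0=I P1=M  mem[L0]=70
6. P1: load  L3  bus=[-]  L3: P0=I P1=M  mem[L3]=60
7. P1: store L3 := 85  bus=[-]  L3: P0=I P1=M  mem[L3]=60
8. P0: store L3 := 49  bus=[BusRdX,Flush]  L3: P0=M P1=I  mem[L3]=85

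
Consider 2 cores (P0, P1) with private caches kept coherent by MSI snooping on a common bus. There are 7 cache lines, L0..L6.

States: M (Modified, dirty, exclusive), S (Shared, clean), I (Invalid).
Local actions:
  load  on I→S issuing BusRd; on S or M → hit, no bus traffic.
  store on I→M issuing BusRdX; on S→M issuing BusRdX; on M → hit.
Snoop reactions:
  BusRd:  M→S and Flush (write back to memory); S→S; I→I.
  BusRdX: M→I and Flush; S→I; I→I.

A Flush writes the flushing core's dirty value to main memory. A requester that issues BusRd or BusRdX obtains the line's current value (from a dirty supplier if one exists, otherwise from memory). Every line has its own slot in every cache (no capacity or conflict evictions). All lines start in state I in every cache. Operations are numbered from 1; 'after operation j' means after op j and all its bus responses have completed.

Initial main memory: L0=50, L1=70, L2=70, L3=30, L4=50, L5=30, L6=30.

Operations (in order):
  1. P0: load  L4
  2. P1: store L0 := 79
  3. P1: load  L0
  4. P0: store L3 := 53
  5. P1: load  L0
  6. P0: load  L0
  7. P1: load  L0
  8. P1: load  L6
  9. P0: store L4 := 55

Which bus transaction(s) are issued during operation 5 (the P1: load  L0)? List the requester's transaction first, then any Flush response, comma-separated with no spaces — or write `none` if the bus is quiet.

bus = none

step 1: P0: load  L4  ⟶  SI  (L4)  txn=BusRd  M[L4]=50
step 2: P1: store L0 := 79  ⟶  IM  (L0)  txn=BusRdX  M[L0]=50
step 3: P1: load  L0  ⟶  IM  (L0)  txn=∅  M[L0]=50
step 4: P0: store L3 := 53  ⟶  MI  (L3)  txn=BusRdX  M[L3]=30
step 5: P1: load  L0  ⟶  IM  (L0)  txn=∅  M[L0]=50
step 6: P0: load  L0  ⟶  SS  (L0)  txn=BusRd+Flush  M[L0]=79
step 7: P1: load  L0  ⟶  SS  (L0)  txn=∅  M[L0]=79
step 8: P1: load  L6  ⟶  IS  (L6)  txn=BusRd  M[L6]=30
step 9: P0: store L4 := 55  ⟶  MI  (L4)  txn=BusRdX  M[L4]=50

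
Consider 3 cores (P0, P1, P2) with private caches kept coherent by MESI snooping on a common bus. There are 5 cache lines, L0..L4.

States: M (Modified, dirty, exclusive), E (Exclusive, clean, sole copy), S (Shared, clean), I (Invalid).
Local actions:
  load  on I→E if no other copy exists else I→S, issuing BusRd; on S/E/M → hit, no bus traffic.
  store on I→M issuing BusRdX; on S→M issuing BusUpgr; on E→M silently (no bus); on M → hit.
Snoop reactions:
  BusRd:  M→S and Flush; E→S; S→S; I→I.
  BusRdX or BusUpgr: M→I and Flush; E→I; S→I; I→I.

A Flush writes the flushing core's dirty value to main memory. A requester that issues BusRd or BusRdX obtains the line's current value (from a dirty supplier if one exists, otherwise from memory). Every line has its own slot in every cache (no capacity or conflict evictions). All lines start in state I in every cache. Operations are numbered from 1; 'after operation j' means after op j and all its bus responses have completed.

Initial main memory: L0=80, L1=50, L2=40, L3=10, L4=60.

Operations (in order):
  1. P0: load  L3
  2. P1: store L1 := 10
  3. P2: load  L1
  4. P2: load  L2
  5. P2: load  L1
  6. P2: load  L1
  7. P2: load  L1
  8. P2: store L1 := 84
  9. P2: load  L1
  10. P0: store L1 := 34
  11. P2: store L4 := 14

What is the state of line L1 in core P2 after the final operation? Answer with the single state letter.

state = I

step 1: P0: load  L3  ⟶  EII  (L3)  txn=BusRd  M[L3]=10
step 2: P1: store L1 := 10  ⟶  IMI  (L1)  txn=BusRdX  M[L1]=50
step 3: P2: load  L1  ⟶  ISS  (L1)  txn=BusRd+Flush  M[L1]=10
step 4: P2: load  L2  ⟶  IIE  (L2)  txn=BusRd  M[L2]=40
step 5: P2: load  L1  ⟶  ISS  (L1)  txn=∅  M[L1]=10
step 6: P2: load  L1  ⟶  ISS  (L1)  txn=∅  M[L1]=10
step 7: P2: load  L1  ⟶  ISS  (L1)  txn=∅  M[L1]=10
step 8: P2: store L1 := 84  ⟶  IIM  (L1)  txn=BusUpgr  M[L1]=10
step 9: P2: load  L1  ⟶  IIM  (L1)  txn=∅  M[L1]=10
step 10: P0: store L1 := 34  ⟶  MII  (L1)  txn=BusRdX+Flush  M[L1]=84
step 11: P2: store L4 := 14  ⟶  IIM  (L4)  txn=BusRdX  M[L4]=60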